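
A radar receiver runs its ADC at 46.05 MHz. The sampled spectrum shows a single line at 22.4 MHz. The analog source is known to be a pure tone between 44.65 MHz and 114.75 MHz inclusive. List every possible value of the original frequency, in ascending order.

Frequencies that alias to 22.4 MHz are k·fs ± 22.4 MHz for integer k ≥ 0.
k=0: 22.4 MHz.
k=1: 23.65 MHz, 68.45 MHz.
k=2: 69.7 MHz, 114.5 MHz.
k=3: 115.75 MHz, 160.55 MHz.
Within [44.65 MHz, 114.75 MHz]: 68.45 MHz, 69.7 MHz, 114.5 MHz.

68.45 MHz, 69.7 MHz, 114.5 MHz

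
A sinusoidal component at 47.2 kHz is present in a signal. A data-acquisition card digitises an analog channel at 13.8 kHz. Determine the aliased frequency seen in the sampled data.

47.2 kHz mod fs = 5.8 kHz.
5.8 kHz ≤ fs/2 = 6.9 kHz, appears at 5.8 kHz.

5.8 kHz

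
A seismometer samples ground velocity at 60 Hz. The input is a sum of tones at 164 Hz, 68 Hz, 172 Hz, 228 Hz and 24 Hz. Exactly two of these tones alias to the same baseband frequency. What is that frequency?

fs/2 = 30 Hz.
164 Hz mod fs = 44 Hz.
44 Hz > fs/2 = 30 Hz, folds to fs − 44 Hz = 16 Hz.
68 Hz mod fs = 8 Hz.
8 Hz ≤ fs/2 = 30 Hz, appears at 8 Hz.
172 Hz mod fs = 52 Hz.
52 Hz > fs/2 = 30 Hz, folds to fs − 52 Hz = 8 Hz.
228 Hz mod fs = 48 Hz.
48 Hz > fs/2 = 30 Hz, folds to fs − 48 Hz = 12 Hz.
24 Hz ≤ fs/2 = 30 Hz, passes unchanged.
68 Hz and 172 Hz both map to 8 Hz.

8 Hz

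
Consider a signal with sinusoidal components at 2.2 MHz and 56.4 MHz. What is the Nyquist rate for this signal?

112.8 MHz

Highest-frequency component: 56.4 MHz.
Nyquist rate = 2 × 56.4 MHz = 112.8 MHz.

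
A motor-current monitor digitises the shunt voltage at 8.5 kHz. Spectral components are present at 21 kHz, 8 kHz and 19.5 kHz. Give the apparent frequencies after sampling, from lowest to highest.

fs/2 = 4.25 kHz.
21 kHz mod fs = 4 kHz.
4 kHz ≤ fs/2 = 4.25 kHz, appears at 4 kHz.
8 kHz > fs/2 = 4.25 kHz, folds to fs − 8 kHz = 0.5 kHz.
19.5 kHz mod fs = 2.5 kHz.
2.5 kHz ≤ fs/2 = 4.25 kHz, appears at 2.5 kHz.
Distinct values: {0.5 kHz, 2.5 kHz, 4 kHz}.

0.5 kHz, 2.5 kHz, 4 kHz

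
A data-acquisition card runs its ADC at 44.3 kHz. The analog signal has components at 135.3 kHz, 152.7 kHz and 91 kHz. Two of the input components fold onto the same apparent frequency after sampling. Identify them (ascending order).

fs/2 = 22.15 kHz.
135.3 kHz mod fs = 2.4 kHz.
2.4 kHz ≤ fs/2 = 22.15 kHz, appears at 2.4 kHz.
152.7 kHz mod fs = 19.8 kHz.
19.8 kHz ≤ fs/2 = 22.15 kHz, appears at 19.8 kHz.
91 kHz mod fs = 2.4 kHz.
2.4 kHz ≤ fs/2 = 22.15 kHz, appears at 2.4 kHz.
91 kHz and 135.3 kHz both map to 2.4 kHz.

91 kHz, 135.3 kHz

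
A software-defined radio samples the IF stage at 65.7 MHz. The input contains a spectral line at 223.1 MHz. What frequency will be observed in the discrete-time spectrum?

223.1 MHz mod fs = 26 MHz.
26 MHz ≤ fs/2 = 32.85 MHz, appears at 26 MHz.

26 MHz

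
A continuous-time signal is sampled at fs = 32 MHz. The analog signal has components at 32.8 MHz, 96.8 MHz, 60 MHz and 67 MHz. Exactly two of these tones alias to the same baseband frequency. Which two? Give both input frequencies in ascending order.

32.8 MHz, 96.8 MHz

fs/2 = 16 MHz.
32.8 MHz mod fs = 0.8 MHz.
0.8 MHz ≤ fs/2 = 16 MHz, appears at 0.8 MHz.
96.8 MHz mod fs = 0.8 MHz.
0.8 MHz ≤ fs/2 = 16 MHz, appears at 0.8 MHz.
60 MHz mod fs = 28 MHz.
28 MHz > fs/2 = 16 MHz, folds to fs − 28 MHz = 4 MHz.
67 MHz mod fs = 3 MHz.
3 MHz ≤ fs/2 = 16 MHz, appears at 3 MHz.
32.8 MHz and 96.8 MHz both map to 0.8 MHz.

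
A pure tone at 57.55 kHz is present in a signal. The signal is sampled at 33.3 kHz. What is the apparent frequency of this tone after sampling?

9.05 kHz

57.55 kHz mod fs = 24.25 kHz.
24.25 kHz > fs/2 = 16.65 kHz, folds to fs − 24.25 kHz = 9.05 kHz.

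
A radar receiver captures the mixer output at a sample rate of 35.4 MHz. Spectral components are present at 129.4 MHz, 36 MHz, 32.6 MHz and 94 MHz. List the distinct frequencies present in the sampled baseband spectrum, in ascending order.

0.6 MHz, 2.8 MHz, 12.2 MHz

fs/2 = 17.7 MHz.
129.4 MHz mod fs = 23.2 MHz.
23.2 MHz > fs/2 = 17.7 MHz, folds to fs − 23.2 MHz = 12.2 MHz.
36 MHz mod fs = 0.6 MHz.
0.6 MHz ≤ fs/2 = 17.7 MHz, appears at 0.6 MHz.
32.6 MHz > fs/2 = 17.7 MHz, folds to fs − 32.6 MHz = 2.8 MHz.
94 MHz mod fs = 23.2 MHz.
23.2 MHz > fs/2 = 17.7 MHz, folds to fs − 23.2 MHz = 12.2 MHz.
Distinct values: {0.6 MHz, 2.8 MHz, 12.2 MHz}.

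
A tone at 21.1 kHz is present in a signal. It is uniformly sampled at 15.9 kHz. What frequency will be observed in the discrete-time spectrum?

5.2 kHz

21.1 kHz mod fs = 5.2 kHz.
5.2 kHz ≤ fs/2 = 7.95 kHz, appears at 5.2 kHz.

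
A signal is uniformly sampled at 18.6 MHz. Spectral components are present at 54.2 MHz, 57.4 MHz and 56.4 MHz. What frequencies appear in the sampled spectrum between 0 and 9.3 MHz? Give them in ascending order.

0.6 MHz, 1.6 MHz

fs/2 = 9.3 MHz.
54.2 MHz mod fs = 17 MHz.
17 MHz > fs/2 = 9.3 MHz, folds to fs − 17 MHz = 1.6 MHz.
57.4 MHz mod fs = 1.6 MHz.
1.6 MHz ≤ fs/2 = 9.3 MHz, appears at 1.6 MHz.
56.4 MHz mod fs = 0.6 MHz.
0.6 MHz ≤ fs/2 = 9.3 MHz, appears at 0.6 MHz.
Distinct values: {0.6 MHz, 1.6 MHz}.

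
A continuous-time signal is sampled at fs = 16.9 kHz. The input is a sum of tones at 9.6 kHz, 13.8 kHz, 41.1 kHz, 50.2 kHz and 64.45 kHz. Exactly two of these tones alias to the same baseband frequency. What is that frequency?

7.3 kHz

fs/2 = 8.45 kHz.
9.6 kHz > fs/2 = 8.45 kHz, folds to fs − 9.6 kHz = 7.3 kHz.
13.8 kHz > fs/2 = 8.45 kHz, folds to fs − 13.8 kHz = 3.1 kHz.
41.1 kHz mod fs = 7.3 kHz.
7.3 kHz ≤ fs/2 = 8.45 kHz, appears at 7.3 kHz.
50.2 kHz mod fs = 16.4 kHz.
16.4 kHz > fs/2 = 8.45 kHz, folds to fs − 16.4 kHz = 0.5 kHz.
64.45 kHz mod fs = 13.75 kHz.
13.75 kHz > fs/2 = 8.45 kHz, folds to fs − 13.75 kHz = 3.15 kHz.
9.6 kHz and 41.1 kHz both map to 7.3 kHz.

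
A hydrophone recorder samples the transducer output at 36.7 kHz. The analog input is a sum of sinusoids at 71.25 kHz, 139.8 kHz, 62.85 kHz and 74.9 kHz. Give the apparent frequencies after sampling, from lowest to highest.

fs/2 = 18.35 kHz.
71.25 kHz mod fs = 34.55 kHz.
34.55 kHz > fs/2 = 18.35 kHz, folds to fs − 34.55 kHz = 2.15 kHz.
139.8 kHz mod fs = 29.7 kHz.
29.7 kHz > fs/2 = 18.35 kHz, folds to fs − 29.7 kHz = 7 kHz.
62.85 kHz mod fs = 26.15 kHz.
26.15 kHz > fs/2 = 18.35 kHz, folds to fs − 26.15 kHz = 10.55 kHz.
74.9 kHz mod fs = 1.5 kHz.
1.5 kHz ≤ fs/2 = 18.35 kHz, appears at 1.5 kHz.
Distinct values: {1.5 kHz, 2.15 kHz, 7 kHz, 10.55 kHz}.

1.5 kHz, 2.15 kHz, 7 kHz, 10.55 kHz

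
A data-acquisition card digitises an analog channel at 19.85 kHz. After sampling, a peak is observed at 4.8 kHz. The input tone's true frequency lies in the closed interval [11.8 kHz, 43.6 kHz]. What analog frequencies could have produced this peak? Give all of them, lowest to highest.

Frequencies that alias to 4.8 kHz are k·fs ± 4.8 kHz for integer k ≥ 0.
k=0: 4.8 kHz.
k=1: 15.05 kHz, 24.65 kHz.
k=2: 34.9 kHz, 44.5 kHz.
k=3: 54.75 kHz, 64.35 kHz.
Within [11.8 kHz, 43.6 kHz]: 15.05 kHz, 24.65 kHz, 34.9 kHz.

15.05 kHz, 24.65 kHz, 34.9 kHz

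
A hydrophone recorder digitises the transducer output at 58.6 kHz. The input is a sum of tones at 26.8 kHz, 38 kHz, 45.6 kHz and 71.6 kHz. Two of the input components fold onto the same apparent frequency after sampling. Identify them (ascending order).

45.6 kHz, 71.6 kHz

fs/2 = 29.3 kHz.
26.8 kHz ≤ fs/2 = 29.3 kHz, passes unchanged.
38 kHz > fs/2 = 29.3 kHz, folds to fs − 38 kHz = 20.6 kHz.
45.6 kHz > fs/2 = 29.3 kHz, folds to fs − 45.6 kHz = 13 kHz.
71.6 kHz mod fs = 13 kHz.
13 kHz ≤ fs/2 = 29.3 kHz, appears at 13 kHz.
45.6 kHz and 71.6 kHz both map to 13 kHz.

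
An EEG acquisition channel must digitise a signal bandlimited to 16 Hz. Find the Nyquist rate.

32 Hz

Nyquist rate = 2 × 16 Hz = 32 Hz.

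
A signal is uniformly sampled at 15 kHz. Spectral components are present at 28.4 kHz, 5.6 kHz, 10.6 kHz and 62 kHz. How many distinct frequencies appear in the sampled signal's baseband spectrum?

4

fs/2 = 7.5 kHz.
28.4 kHz mod fs = 13.4 kHz.
13.4 kHz > fs/2 = 7.5 kHz, folds to fs − 13.4 kHz = 1.6 kHz.
5.6 kHz ≤ fs/2 = 7.5 kHz, passes unchanged.
10.6 kHz > fs/2 = 7.5 kHz, folds to fs − 10.6 kHz = 4.4 kHz.
62 kHz mod fs = 2 kHz.
2 kHz ≤ fs/2 = 7.5 kHz, appears at 2 kHz.
Distinct values: {1.6 kHz, 2 kHz, 4.4 kHz, 5.6 kHz} → 4.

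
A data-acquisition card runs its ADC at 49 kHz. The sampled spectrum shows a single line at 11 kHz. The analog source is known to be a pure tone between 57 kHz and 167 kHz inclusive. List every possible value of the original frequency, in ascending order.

60 kHz, 87 kHz, 109 kHz, 136 kHz, 158 kHz

Frequencies that alias to 11 kHz are k·fs ± 11 kHz for integer k ≥ 0.
k=0: 11 kHz.
k=1: 38 kHz, 60 kHz.
k=2: 87 kHz, 109 kHz.
k=3: 136 kHz, 158 kHz.
k=4: 185 kHz, 207 kHz.
Within [57 kHz, 167 kHz]: 60 kHz, 87 kHz, 109 kHz, 136 kHz, 158 kHz.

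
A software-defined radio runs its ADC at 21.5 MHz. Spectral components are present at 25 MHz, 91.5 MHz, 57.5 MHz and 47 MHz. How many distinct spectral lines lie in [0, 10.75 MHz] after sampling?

4

fs/2 = 10.75 MHz.
25 MHz mod fs = 3.5 MHz.
3.5 MHz ≤ fs/2 = 10.75 MHz, appears at 3.5 MHz.
91.5 MHz mod fs = 5.5 MHz.
5.5 MHz ≤ fs/2 = 10.75 MHz, appears at 5.5 MHz.
57.5 MHz mod fs = 14.5 MHz.
14.5 MHz > fs/2 = 10.75 MHz, folds to fs − 14.5 MHz = 7 MHz.
47 MHz mod fs = 4 MHz.
4 MHz ≤ fs/2 = 10.75 MHz, appears at 4 MHz.
Distinct values: {3.5 MHz, 4 MHz, 5.5 MHz, 7 MHz} → 4.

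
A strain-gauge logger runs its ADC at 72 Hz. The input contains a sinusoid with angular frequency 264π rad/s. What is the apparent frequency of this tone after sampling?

12 Hz

ω = 264π rad/s → f = ω/(2π) = 132 Hz.
132 Hz mod fs = 60 Hz.
60 Hz > fs/2 = 36 Hz, folds to fs − 60 Hz = 12 Hz.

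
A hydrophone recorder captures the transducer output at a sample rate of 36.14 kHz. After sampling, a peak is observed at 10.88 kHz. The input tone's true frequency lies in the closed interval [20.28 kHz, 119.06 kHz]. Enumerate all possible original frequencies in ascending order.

Frequencies that alias to 10.88 kHz are k·fs ± 10.88 kHz for integer k ≥ 0.
k=0: 10.88 kHz.
k=1: 25.26 kHz, 47.02 kHz.
k=2: 61.4 kHz, 83.16 kHz.
k=3: 97.54 kHz, 119.3 kHz.
k=4: 133.68 kHz, 155.44 kHz.
Within [20.28 kHz, 119.06 kHz]: 25.26 kHz, 47.02 kHz, 61.4 kHz, 83.16 kHz, 97.54 kHz.

25.26 kHz, 47.02 kHz, 61.4 kHz, 83.16 kHz, 97.54 kHz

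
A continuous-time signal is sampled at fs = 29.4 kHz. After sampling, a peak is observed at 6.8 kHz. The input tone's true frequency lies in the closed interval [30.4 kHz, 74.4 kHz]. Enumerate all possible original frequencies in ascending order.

36.2 kHz, 52 kHz, 65.6 kHz

Frequencies that alias to 6.8 kHz are k·fs ± 6.8 kHz for integer k ≥ 0.
k=0: 6.8 kHz.
k=1: 22.6 kHz, 36.2 kHz.
k=2: 52 kHz, 65.6 kHz.
k=3: 81.4 kHz, 95 kHz.
Within [30.4 kHz, 74.4 kHz]: 36.2 kHz, 52 kHz, 65.6 kHz.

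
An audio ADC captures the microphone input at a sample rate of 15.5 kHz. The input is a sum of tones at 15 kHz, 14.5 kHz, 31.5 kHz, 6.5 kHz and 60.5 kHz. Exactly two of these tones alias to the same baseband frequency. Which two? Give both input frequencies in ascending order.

15 kHz, 31.5 kHz

fs/2 = 7.75 kHz.
15 kHz > fs/2 = 7.75 kHz, folds to fs − 15 kHz = 0.5 kHz.
14.5 kHz > fs/2 = 7.75 kHz, folds to fs − 14.5 kHz = 1 kHz.
31.5 kHz mod fs = 0.5 kHz.
0.5 kHz ≤ fs/2 = 7.75 kHz, appears at 0.5 kHz.
6.5 kHz ≤ fs/2 = 7.75 kHz, passes unchanged.
60.5 kHz mod fs = 14 kHz.
14 kHz > fs/2 = 7.75 kHz, folds to fs − 14 kHz = 1.5 kHz.
15 kHz and 31.5 kHz both map to 0.5 kHz.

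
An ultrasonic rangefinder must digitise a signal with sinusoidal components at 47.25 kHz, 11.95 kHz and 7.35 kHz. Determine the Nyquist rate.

94.5 kHz

Highest-frequency component: 47.25 kHz.
Nyquist rate = 2 × 47.25 kHz = 94.5 kHz.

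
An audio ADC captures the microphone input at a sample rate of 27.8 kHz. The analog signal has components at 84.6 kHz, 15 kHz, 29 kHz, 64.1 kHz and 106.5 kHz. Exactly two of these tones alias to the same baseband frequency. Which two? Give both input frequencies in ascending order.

fs/2 = 13.9 kHz.
84.6 kHz mod fs = 1.2 kHz.
1.2 kHz ≤ fs/2 = 13.9 kHz, appears at 1.2 kHz.
15 kHz > fs/2 = 13.9 kHz, folds to fs − 15 kHz = 12.8 kHz.
29 kHz mod fs = 1.2 kHz.
1.2 kHz ≤ fs/2 = 13.9 kHz, appears at 1.2 kHz.
64.1 kHz mod fs = 8.5 kHz.
8.5 kHz ≤ fs/2 = 13.9 kHz, appears at 8.5 kHz.
106.5 kHz mod fs = 23.1 kHz.
23.1 kHz > fs/2 = 13.9 kHz, folds to fs − 23.1 kHz = 4.7 kHz.
29 kHz and 84.6 kHz both map to 1.2 kHz.

29 kHz, 84.6 kHz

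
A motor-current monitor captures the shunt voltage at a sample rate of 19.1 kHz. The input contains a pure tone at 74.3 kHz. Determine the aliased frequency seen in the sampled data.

2.1 kHz

74.3 kHz mod fs = 17 kHz.
17 kHz > fs/2 = 9.55 kHz, folds to fs − 17 kHz = 2.1 kHz.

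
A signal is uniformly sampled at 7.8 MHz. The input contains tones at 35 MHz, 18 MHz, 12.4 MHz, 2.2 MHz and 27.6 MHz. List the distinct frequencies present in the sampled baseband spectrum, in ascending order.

2.2 MHz, 2.4 MHz, 3.2 MHz, 3.6 MHz, 3.8 MHz

fs/2 = 3.9 MHz.
35 MHz mod fs = 3.8 MHz.
3.8 MHz ≤ fs/2 = 3.9 MHz, appears at 3.8 MHz.
18 MHz mod fs = 2.4 MHz.
2.4 MHz ≤ fs/2 = 3.9 MHz, appears at 2.4 MHz.
12.4 MHz mod fs = 4.6 MHz.
4.6 MHz > fs/2 = 3.9 MHz, folds to fs − 4.6 MHz = 3.2 MHz.
2.2 MHz ≤ fs/2 = 3.9 MHz, passes unchanged.
27.6 MHz mod fs = 4.2 MHz.
4.2 MHz > fs/2 = 3.9 MHz, folds to fs − 4.2 MHz = 3.6 MHz.
Distinct values: {2.2 MHz, 2.4 MHz, 3.2 MHz, 3.6 MHz, 3.8 MHz}.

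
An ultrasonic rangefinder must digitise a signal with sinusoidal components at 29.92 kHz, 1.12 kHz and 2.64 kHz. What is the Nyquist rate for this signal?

Highest-frequency component: 29.92 kHz.
Nyquist rate = 2 × 29.92 kHz = 59.84 kHz.

59.84 kHz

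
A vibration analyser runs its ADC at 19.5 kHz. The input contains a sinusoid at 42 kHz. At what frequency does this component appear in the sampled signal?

42 kHz mod fs = 3 kHz.
3 kHz ≤ fs/2 = 9.75 kHz, appears at 3 kHz.

3 kHz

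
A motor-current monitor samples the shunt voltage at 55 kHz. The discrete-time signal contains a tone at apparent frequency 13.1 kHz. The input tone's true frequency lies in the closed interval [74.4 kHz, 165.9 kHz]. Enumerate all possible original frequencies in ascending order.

96.9 kHz, 123.1 kHz, 151.9 kHz

Frequencies that alias to 13.1 kHz are k·fs ± 13.1 kHz for integer k ≥ 0.
k=0: 13.1 kHz.
k=1: 41.9 kHz, 68.1 kHz.
k=2: 96.9 kHz, 123.1 kHz.
k=3: 151.9 kHz, 178.1 kHz.
k=4: 206.9 kHz, 233.1 kHz.
Within [74.4 kHz, 165.9 kHz]: 96.9 kHz, 123.1 kHz, 151.9 kHz.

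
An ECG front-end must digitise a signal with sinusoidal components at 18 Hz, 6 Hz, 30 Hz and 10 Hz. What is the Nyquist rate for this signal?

Highest-frequency component: 30 Hz.
Nyquist rate = 2 × 30 Hz = 60 Hz.

60 Hz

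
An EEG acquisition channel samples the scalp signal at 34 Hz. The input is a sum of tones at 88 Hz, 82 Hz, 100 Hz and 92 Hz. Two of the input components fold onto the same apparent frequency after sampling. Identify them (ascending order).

fs/2 = 17 Hz.
88 Hz mod fs = 20 Hz.
20 Hz > fs/2 = 17 Hz, folds to fs − 20 Hz = 14 Hz.
82 Hz mod fs = 14 Hz.
14 Hz ≤ fs/2 = 17 Hz, appears at 14 Hz.
100 Hz mod fs = 32 Hz.
32 Hz > fs/2 = 17 Hz, folds to fs − 32 Hz = 2 Hz.
92 Hz mod fs = 24 Hz.
24 Hz > fs/2 = 17 Hz, folds to fs − 24 Hz = 10 Hz.
82 Hz and 88 Hz both map to 14 Hz.

82 Hz, 88 Hz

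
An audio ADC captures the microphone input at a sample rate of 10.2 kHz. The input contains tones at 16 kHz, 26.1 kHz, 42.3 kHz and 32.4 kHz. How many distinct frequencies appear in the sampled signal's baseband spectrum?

fs/2 = 5.1 kHz.
16 kHz mod fs = 5.8 kHz.
5.8 kHz > fs/2 = 5.1 kHz, folds to fs − 5.8 kHz = 4.4 kHz.
26.1 kHz mod fs = 5.7 kHz.
5.7 kHz > fs/2 = 5.1 kHz, folds to fs − 5.7 kHz = 4.5 kHz.
42.3 kHz mod fs = 1.5 kHz.
1.5 kHz ≤ fs/2 = 5.1 kHz, appears at 1.5 kHz.
32.4 kHz mod fs = 1.8 kHz.
1.8 kHz ≤ fs/2 = 5.1 kHz, appears at 1.8 kHz.
Distinct values: {1.5 kHz, 1.8 kHz, 4.4 kHz, 4.5 kHz} → 4.

4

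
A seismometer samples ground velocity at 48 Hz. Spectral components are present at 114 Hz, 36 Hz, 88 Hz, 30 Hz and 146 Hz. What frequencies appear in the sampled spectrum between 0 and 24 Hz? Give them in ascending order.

2 Hz, 8 Hz, 12 Hz, 18 Hz

fs/2 = 24 Hz.
114 Hz mod fs = 18 Hz.
18 Hz ≤ fs/2 = 24 Hz, appears at 18 Hz.
36 Hz > fs/2 = 24 Hz, folds to fs − 36 Hz = 12 Hz.
88 Hz mod fs = 40 Hz.
40 Hz > fs/2 = 24 Hz, folds to fs − 40 Hz = 8 Hz.
30 Hz > fs/2 = 24 Hz, folds to fs − 30 Hz = 18 Hz.
146 Hz mod fs = 2 Hz.
2 Hz ≤ fs/2 = 24 Hz, appears at 2 Hz.
Distinct values: {2 Hz, 8 Hz, 12 Hz, 18 Hz}.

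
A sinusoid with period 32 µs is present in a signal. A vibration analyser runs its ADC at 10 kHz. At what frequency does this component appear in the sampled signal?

T = 32 µs → f = 1/T = 31.25 kHz.
31.25 kHz mod fs = 1.25 kHz.
1.25 kHz ≤ fs/2 = 5 kHz, appears at 1.25 kHz.

1.25 kHz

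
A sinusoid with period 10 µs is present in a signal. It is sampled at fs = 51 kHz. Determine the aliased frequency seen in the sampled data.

2 kHz

T = 10 µs → f = 1/T = 100 kHz.
100 kHz mod fs = 49 kHz.
49 kHz > fs/2 = 25.5 kHz, folds to fs − 49 kHz = 2 kHz.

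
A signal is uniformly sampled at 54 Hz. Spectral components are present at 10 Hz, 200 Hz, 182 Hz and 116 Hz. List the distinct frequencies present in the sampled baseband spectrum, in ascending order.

8 Hz, 10 Hz, 16 Hz, 20 Hz

fs/2 = 27 Hz.
10 Hz ≤ fs/2 = 27 Hz, passes unchanged.
200 Hz mod fs = 38 Hz.
38 Hz > fs/2 = 27 Hz, folds to fs − 38 Hz = 16 Hz.
182 Hz mod fs = 20 Hz.
20 Hz ≤ fs/2 = 27 Hz, appears at 20 Hz.
116 Hz mod fs = 8 Hz.
8 Hz ≤ fs/2 = 27 Hz, appears at 8 Hz.
Distinct values: {8 Hz, 10 Hz, 16 Hz, 20 Hz}.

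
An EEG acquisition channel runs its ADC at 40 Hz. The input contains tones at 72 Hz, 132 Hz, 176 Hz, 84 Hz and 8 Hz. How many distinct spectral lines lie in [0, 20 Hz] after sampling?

fs/2 = 20 Hz.
72 Hz mod fs = 32 Hz.
32 Hz > fs/2 = 20 Hz, folds to fs − 32 Hz = 8 Hz.
132 Hz mod fs = 12 Hz.
12 Hz ≤ fs/2 = 20 Hz, appears at 12 Hz.
176 Hz mod fs = 16 Hz.
16 Hz ≤ fs/2 = 20 Hz, appears at 16 Hz.
84 Hz mod fs = 4 Hz.
4 Hz ≤ fs/2 = 20 Hz, appears at 4 Hz.
8 Hz ≤ fs/2 = 20 Hz, passes unchanged.
Distinct values: {4 Hz, 8 Hz, 12 Hz, 16 Hz} → 4.

4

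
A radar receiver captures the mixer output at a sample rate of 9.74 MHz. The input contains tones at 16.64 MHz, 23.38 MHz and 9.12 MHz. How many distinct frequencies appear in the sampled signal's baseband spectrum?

fs/2 = 4.87 MHz.
16.64 MHz mod fs = 6.9 MHz.
6.9 MHz > fs/2 = 4.87 MHz, folds to fs − 6.9 MHz = 2.84 MHz.
23.38 MHz mod fs = 3.9 MHz.
3.9 MHz ≤ fs/2 = 4.87 MHz, appears at 3.9 MHz.
9.12 MHz > fs/2 = 4.87 MHz, folds to fs − 9.12 MHz = 0.62 MHz.
Distinct values: {0.62 MHz, 2.84 MHz, 3.9 MHz} → 3.

3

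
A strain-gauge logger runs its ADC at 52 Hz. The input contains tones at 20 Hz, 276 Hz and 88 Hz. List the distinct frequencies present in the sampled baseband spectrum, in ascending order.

16 Hz, 20 Hz

fs/2 = 26 Hz.
20 Hz ≤ fs/2 = 26 Hz, passes unchanged.
276 Hz mod fs = 16 Hz.
16 Hz ≤ fs/2 = 26 Hz, appears at 16 Hz.
88 Hz mod fs = 36 Hz.
36 Hz > fs/2 = 26 Hz, folds to fs − 36 Hz = 16 Hz.
Distinct values: {16 Hz, 20 Hz}.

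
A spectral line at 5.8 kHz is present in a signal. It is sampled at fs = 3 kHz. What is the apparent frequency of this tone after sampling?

0.2 kHz

5.8 kHz mod fs = 2.8 kHz.
2.8 kHz > fs/2 = 1.5 kHz, folds to fs − 2.8 kHz = 0.2 kHz.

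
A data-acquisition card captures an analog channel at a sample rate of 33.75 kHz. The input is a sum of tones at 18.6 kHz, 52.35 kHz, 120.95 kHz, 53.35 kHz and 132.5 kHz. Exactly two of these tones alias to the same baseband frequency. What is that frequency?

fs/2 = 16.875 kHz.
18.6 kHz > fs/2 = 16.875 kHz, folds to fs − 18.6 kHz = 15.15 kHz.
52.35 kHz mod fs = 18.6 kHz.
18.6 kHz > fs/2 = 16.875 kHz, folds to fs − 18.6 kHz = 15.15 kHz.
120.95 kHz mod fs = 19.7 kHz.
19.7 kHz > fs/2 = 16.875 kHz, folds to fs − 19.7 kHz = 14.05 kHz.
53.35 kHz mod fs = 19.6 kHz.
19.6 kHz > fs/2 = 16.875 kHz, folds to fs − 19.6 kHz = 14.15 kHz.
132.5 kHz mod fs = 31.25 kHz.
31.25 kHz > fs/2 = 16.875 kHz, folds to fs − 31.25 kHz = 2.5 kHz.
18.6 kHz and 52.35 kHz both map to 15.15 kHz.

15.15 kHz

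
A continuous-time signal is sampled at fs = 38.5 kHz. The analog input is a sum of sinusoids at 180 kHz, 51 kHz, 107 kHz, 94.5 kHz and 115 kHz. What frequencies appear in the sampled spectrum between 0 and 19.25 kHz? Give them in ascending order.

fs/2 = 19.25 kHz.
180 kHz mod fs = 26 kHz.
26 kHz > fs/2 = 19.25 kHz, folds to fs − 26 kHz = 12.5 kHz.
51 kHz mod fs = 12.5 kHz.
12.5 kHz ≤ fs/2 = 19.25 kHz, appears at 12.5 kHz.
107 kHz mod fs = 30 kHz.
30 kHz > fs/2 = 19.25 kHz, folds to fs − 30 kHz = 8.5 kHz.
94.5 kHz mod fs = 17.5 kHz.
17.5 kHz ≤ fs/2 = 19.25 kHz, appears at 17.5 kHz.
115 kHz mod fs = 38 kHz.
38 kHz > fs/2 = 19.25 kHz, folds to fs − 38 kHz = 0.5 kHz.
Distinct values: {0.5 kHz, 8.5 kHz, 12.5 kHz, 17.5 kHz}.

0.5 kHz, 8.5 kHz, 12.5 kHz, 17.5 kHz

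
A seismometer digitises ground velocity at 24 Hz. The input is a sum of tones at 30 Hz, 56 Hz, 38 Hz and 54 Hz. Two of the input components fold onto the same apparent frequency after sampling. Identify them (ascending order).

fs/2 = 12 Hz.
30 Hz mod fs = 6 Hz.
6 Hz ≤ fs/2 = 12 Hz, appears at 6 Hz.
56 Hz mod fs = 8 Hz.
8 Hz ≤ fs/2 = 12 Hz, appears at 8 Hz.
38 Hz mod fs = 14 Hz.
14 Hz > fs/2 = 12 Hz, folds to fs − 14 Hz = 10 Hz.
54 Hz mod fs = 6 Hz.
6 Hz ≤ fs/2 = 12 Hz, appears at 6 Hz.
30 Hz and 54 Hz both map to 6 Hz.

30 Hz, 54 Hz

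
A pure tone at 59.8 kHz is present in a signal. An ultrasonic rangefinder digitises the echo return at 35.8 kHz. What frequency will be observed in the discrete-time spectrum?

11.8 kHz

59.8 kHz mod fs = 24 kHz.
24 kHz > fs/2 = 17.9 kHz, folds to fs − 24 kHz = 11.8 kHz.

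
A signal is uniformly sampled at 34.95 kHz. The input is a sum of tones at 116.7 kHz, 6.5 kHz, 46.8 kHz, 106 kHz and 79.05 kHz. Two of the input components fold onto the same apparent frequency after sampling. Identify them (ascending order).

46.8 kHz, 116.7 kHz

fs/2 = 17.475 kHz.
116.7 kHz mod fs = 11.85 kHz.
11.85 kHz ≤ fs/2 = 17.475 kHz, appears at 11.85 kHz.
6.5 kHz ≤ fs/2 = 17.475 kHz, passes unchanged.
46.8 kHz mod fs = 11.85 kHz.
11.85 kHz ≤ fs/2 = 17.475 kHz, appears at 11.85 kHz.
106 kHz mod fs = 1.15 kHz.
1.15 kHz ≤ fs/2 = 17.475 kHz, appears at 1.15 kHz.
79.05 kHz mod fs = 9.15 kHz.
9.15 kHz ≤ fs/2 = 17.475 kHz, appears at 9.15 kHz.
46.8 kHz and 116.7 kHz both map to 11.85 kHz.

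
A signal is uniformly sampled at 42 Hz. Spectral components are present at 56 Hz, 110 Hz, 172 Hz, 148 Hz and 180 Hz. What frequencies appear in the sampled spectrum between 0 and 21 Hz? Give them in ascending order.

fs/2 = 21 Hz.
56 Hz mod fs = 14 Hz.
14 Hz ≤ fs/2 = 21 Hz, appears at 14 Hz.
110 Hz mod fs = 26 Hz.
26 Hz > fs/2 = 21 Hz, folds to fs − 26 Hz = 16 Hz.
172 Hz mod fs = 4 Hz.
4 Hz ≤ fs/2 = 21 Hz, appears at 4 Hz.
148 Hz mod fs = 22 Hz.
22 Hz > fs/2 = 21 Hz, folds to fs − 22 Hz = 20 Hz.
180 Hz mod fs = 12 Hz.
12 Hz ≤ fs/2 = 21 Hz, appears at 12 Hz.
Distinct values: {4 Hz, 12 Hz, 14 Hz, 16 Hz, 20 Hz}.

4 Hz, 12 Hz, 14 Hz, 16 Hz, 20 Hz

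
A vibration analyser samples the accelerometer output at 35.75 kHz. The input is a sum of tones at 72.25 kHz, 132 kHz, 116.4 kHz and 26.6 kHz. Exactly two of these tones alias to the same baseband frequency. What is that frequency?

fs/2 = 17.875 kHz.
72.25 kHz mod fs = 0.75 kHz.
0.75 kHz ≤ fs/2 = 17.875 kHz, appears at 0.75 kHz.
132 kHz mod fs = 24.75 kHz.
24.75 kHz > fs/2 = 17.875 kHz, folds to fs − 24.75 kHz = 11 kHz.
116.4 kHz mod fs = 9.15 kHz.
9.15 kHz ≤ fs/2 = 17.875 kHz, appears at 9.15 kHz.
26.6 kHz > fs/2 = 17.875 kHz, folds to fs − 26.6 kHz = 9.15 kHz.
26.6 kHz and 116.4 kHz both map to 9.15 kHz.

9.15 kHz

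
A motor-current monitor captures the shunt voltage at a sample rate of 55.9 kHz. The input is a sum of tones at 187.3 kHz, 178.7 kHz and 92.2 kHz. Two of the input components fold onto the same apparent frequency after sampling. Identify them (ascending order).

92.2 kHz, 187.3 kHz

fs/2 = 27.95 kHz.
187.3 kHz mod fs = 19.6 kHz.
19.6 kHz ≤ fs/2 = 27.95 kHz, appears at 19.6 kHz.
178.7 kHz mod fs = 11 kHz.
11 kHz ≤ fs/2 = 27.95 kHz, appears at 11 kHz.
92.2 kHz mod fs = 36.3 kHz.
36.3 kHz > fs/2 = 27.95 kHz, folds to fs − 36.3 kHz = 19.6 kHz.
92.2 kHz and 187.3 kHz both map to 19.6 kHz.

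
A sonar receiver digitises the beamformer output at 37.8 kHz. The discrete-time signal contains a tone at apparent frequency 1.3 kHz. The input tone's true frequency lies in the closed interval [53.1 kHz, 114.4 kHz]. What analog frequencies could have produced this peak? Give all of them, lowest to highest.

74.3 kHz, 76.9 kHz, 112.1 kHz

Frequencies that alias to 1.3 kHz are k·fs ± 1.3 kHz for integer k ≥ 0.
k=0: 1.3 kHz.
k=1: 36.5 kHz, 39.1 kHz.
k=2: 74.3 kHz, 76.9 kHz.
k=3: 112.1 kHz, 114.7 kHz.
k=4: 149.9 kHz, 152.5 kHz.
Within [53.1 kHz, 114.4 kHz]: 74.3 kHz, 76.9 kHz, 112.1 kHz.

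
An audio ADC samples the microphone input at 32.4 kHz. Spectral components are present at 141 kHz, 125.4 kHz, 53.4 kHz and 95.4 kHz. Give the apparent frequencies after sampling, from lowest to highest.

fs/2 = 16.2 kHz.
141 kHz mod fs = 11.4 kHz.
11.4 kHz ≤ fs/2 = 16.2 kHz, appears at 11.4 kHz.
125.4 kHz mod fs = 28.2 kHz.
28.2 kHz > fs/2 = 16.2 kHz, folds to fs − 28.2 kHz = 4.2 kHz.
53.4 kHz mod fs = 21 kHz.
21 kHz > fs/2 = 16.2 kHz, folds to fs − 21 kHz = 11.4 kHz.
95.4 kHz mod fs = 30.6 kHz.
30.6 kHz > fs/2 = 16.2 kHz, folds to fs − 30.6 kHz = 1.8 kHz.
Distinct values: {1.8 kHz, 4.2 kHz, 11.4 kHz}.

1.8 kHz, 4.2 kHz, 11.4 kHz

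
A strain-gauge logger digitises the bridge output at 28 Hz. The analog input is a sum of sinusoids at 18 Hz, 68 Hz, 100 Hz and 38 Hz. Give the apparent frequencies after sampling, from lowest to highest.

10 Hz, 12 Hz

fs/2 = 14 Hz.
18 Hz > fs/2 = 14 Hz, folds to fs − 18 Hz = 10 Hz.
68 Hz mod fs = 12 Hz.
12 Hz ≤ fs/2 = 14 Hz, appears at 12 Hz.
100 Hz mod fs = 16 Hz.
16 Hz > fs/2 = 14 Hz, folds to fs − 16 Hz = 12 Hz.
38 Hz mod fs = 10 Hz.
10 Hz ≤ fs/2 = 14 Hz, appears at 10 Hz.
Distinct values: {10 Hz, 12 Hz}.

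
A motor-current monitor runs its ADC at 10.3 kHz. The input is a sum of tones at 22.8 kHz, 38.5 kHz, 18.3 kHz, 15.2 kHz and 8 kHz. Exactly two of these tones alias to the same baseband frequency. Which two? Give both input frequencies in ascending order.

8 kHz, 18.3 kHz

fs/2 = 5.15 kHz.
22.8 kHz mod fs = 2.2 kHz.
2.2 kHz ≤ fs/2 = 5.15 kHz, appears at 2.2 kHz.
38.5 kHz mod fs = 7.6 kHz.
7.6 kHz > fs/2 = 5.15 kHz, folds to fs − 7.6 kHz = 2.7 kHz.
18.3 kHz mod fs = 8 kHz.
8 kHz > fs/2 = 5.15 kHz, folds to fs − 8 kHz = 2.3 kHz.
15.2 kHz mod fs = 4.9 kHz.
4.9 kHz ≤ fs/2 = 5.15 kHz, appears at 4.9 kHz.
8 kHz > fs/2 = 5.15 kHz, folds to fs − 8 kHz = 2.3 kHz.
8 kHz and 18.3 kHz both map to 2.3 kHz.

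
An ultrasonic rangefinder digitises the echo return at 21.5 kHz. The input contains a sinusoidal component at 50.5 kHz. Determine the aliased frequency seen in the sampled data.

7.5 kHz

50.5 kHz mod fs = 7.5 kHz.
7.5 kHz ≤ fs/2 = 10.75 kHz, appears at 7.5 kHz.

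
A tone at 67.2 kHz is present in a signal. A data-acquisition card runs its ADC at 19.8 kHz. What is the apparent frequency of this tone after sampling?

67.2 kHz mod fs = 7.8 kHz.
7.8 kHz ≤ fs/2 = 9.9 kHz, appears at 7.8 kHz.

7.8 kHz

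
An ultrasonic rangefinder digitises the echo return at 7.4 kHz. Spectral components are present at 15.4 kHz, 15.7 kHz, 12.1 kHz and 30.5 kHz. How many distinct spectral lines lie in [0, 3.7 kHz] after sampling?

3

fs/2 = 3.7 kHz.
15.4 kHz mod fs = 0.6 kHz.
0.6 kHz ≤ fs/2 = 3.7 kHz, appears at 0.6 kHz.
15.7 kHz mod fs = 0.9 kHz.
0.9 kHz ≤ fs/2 = 3.7 kHz, appears at 0.9 kHz.
12.1 kHz mod fs = 4.7 kHz.
4.7 kHz > fs/2 = 3.7 kHz, folds to fs − 4.7 kHz = 2.7 kHz.
30.5 kHz mod fs = 0.9 kHz.
0.9 kHz ≤ fs/2 = 3.7 kHz, appears at 0.9 kHz.
Distinct values: {0.6 kHz, 0.9 kHz, 2.7 kHz} → 3.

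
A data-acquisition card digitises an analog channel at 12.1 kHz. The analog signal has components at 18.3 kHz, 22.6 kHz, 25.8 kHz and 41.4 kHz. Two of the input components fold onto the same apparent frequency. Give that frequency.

fs/2 = 6.05 kHz.
18.3 kHz mod fs = 6.2 kHz.
6.2 kHz > fs/2 = 6.05 kHz, folds to fs − 6.2 kHz = 5.9 kHz.
22.6 kHz mod fs = 10.5 kHz.
10.5 kHz > fs/2 = 6.05 kHz, folds to fs − 10.5 kHz = 1.6 kHz.
25.8 kHz mod fs = 1.6 kHz.
1.6 kHz ≤ fs/2 = 6.05 kHz, appears at 1.6 kHz.
41.4 kHz mod fs = 5.1 kHz.
5.1 kHz ≤ fs/2 = 6.05 kHz, appears at 5.1 kHz.
22.6 kHz and 25.8 kHz both map to 1.6 kHz.

1.6 kHz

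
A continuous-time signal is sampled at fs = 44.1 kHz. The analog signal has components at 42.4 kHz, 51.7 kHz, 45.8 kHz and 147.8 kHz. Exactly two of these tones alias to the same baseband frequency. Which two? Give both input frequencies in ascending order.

42.4 kHz, 45.8 kHz

fs/2 = 22.05 kHz.
42.4 kHz > fs/2 = 22.05 kHz, folds to fs − 42.4 kHz = 1.7 kHz.
51.7 kHz mod fs = 7.6 kHz.
7.6 kHz ≤ fs/2 = 22.05 kHz, appears at 7.6 kHz.
45.8 kHz mod fs = 1.7 kHz.
1.7 kHz ≤ fs/2 = 22.05 kHz, appears at 1.7 kHz.
147.8 kHz mod fs = 15.5 kHz.
15.5 kHz ≤ fs/2 = 22.05 kHz, appears at 15.5 kHz.
42.4 kHz and 45.8 kHz both map to 1.7 kHz.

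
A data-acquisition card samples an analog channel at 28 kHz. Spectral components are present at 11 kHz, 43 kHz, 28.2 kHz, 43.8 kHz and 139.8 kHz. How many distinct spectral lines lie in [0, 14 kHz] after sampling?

4

fs/2 = 14 kHz.
11 kHz ≤ fs/2 = 14 kHz, passes unchanged.
43 kHz mod fs = 15 kHz.
15 kHz > fs/2 = 14 kHz, folds to fs − 15 kHz = 13 kHz.
28.2 kHz mod fs = 0.2 kHz.
0.2 kHz ≤ fs/2 = 14 kHz, appears at 0.2 kHz.
43.8 kHz mod fs = 15.8 kHz.
15.8 kHz > fs/2 = 14 kHz, folds to fs − 15.8 kHz = 12.2 kHz.
139.8 kHz mod fs = 27.8 kHz.
27.8 kHz > fs/2 = 14 kHz, folds to fs − 27.8 kHz = 0.2 kHz.
Distinct values: {0.2 kHz, 11 kHz, 12.2 kHz, 13 kHz} → 4.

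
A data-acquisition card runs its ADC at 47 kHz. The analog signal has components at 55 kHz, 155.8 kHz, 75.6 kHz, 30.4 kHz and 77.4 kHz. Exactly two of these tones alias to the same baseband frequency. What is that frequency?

fs/2 = 23.5 kHz.
55 kHz mod fs = 8 kHz.
8 kHz ≤ fs/2 = 23.5 kHz, appears at 8 kHz.
155.8 kHz mod fs = 14.8 kHz.
14.8 kHz ≤ fs/2 = 23.5 kHz, appears at 14.8 kHz.
75.6 kHz mod fs = 28.6 kHz.
28.6 kHz > fs/2 = 23.5 kHz, folds to fs − 28.6 kHz = 18.4 kHz.
30.4 kHz > fs/2 = 23.5 kHz, folds to fs − 30.4 kHz = 16.6 kHz.
77.4 kHz mod fs = 30.4 kHz.
30.4 kHz > fs/2 = 23.5 kHz, folds to fs − 30.4 kHz = 16.6 kHz.
30.4 kHz and 77.4 kHz both map to 16.6 kHz.

16.6 kHz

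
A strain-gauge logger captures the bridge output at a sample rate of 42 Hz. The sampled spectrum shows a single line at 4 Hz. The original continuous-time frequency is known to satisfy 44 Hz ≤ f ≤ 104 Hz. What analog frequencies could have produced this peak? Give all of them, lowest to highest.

46 Hz, 80 Hz, 88 Hz

Frequencies that alias to 4 Hz are k·fs ± 4 Hz for integer k ≥ 0.
k=0: 4 Hz.
k=1: 38 Hz, 46 Hz.
k=2: 80 Hz, 88 Hz.
k=3: 122 Hz, 130 Hz.
Within [44 Hz, 104 Hz]: 46 Hz, 80 Hz, 88 Hz.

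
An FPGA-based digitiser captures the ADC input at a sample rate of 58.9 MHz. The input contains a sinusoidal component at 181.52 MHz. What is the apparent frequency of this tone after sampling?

4.82 MHz

181.52 MHz mod fs = 4.82 MHz.
4.82 MHz ≤ fs/2 = 29.45 MHz, appears at 4.82 MHz.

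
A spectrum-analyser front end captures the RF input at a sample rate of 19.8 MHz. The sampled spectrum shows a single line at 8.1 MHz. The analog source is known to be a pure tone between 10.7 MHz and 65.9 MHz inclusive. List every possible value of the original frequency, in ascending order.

11.7 MHz, 27.9 MHz, 31.5 MHz, 47.7 MHz, 51.3 MHz

Frequencies that alias to 8.1 MHz are k·fs ± 8.1 MHz for integer k ≥ 0.
k=0: 8.1 MHz.
k=1: 11.7 MHz, 27.9 MHz.
k=2: 31.5 MHz, 47.7 MHz.
k=3: 51.3 MHz, 67.5 MHz.
k=4: 71.1 MHz, 87.3 MHz.
Within [10.7 MHz, 65.9 MHz]: 11.7 MHz, 27.9 MHz, 31.5 MHz, 47.7 MHz, 51.3 MHz.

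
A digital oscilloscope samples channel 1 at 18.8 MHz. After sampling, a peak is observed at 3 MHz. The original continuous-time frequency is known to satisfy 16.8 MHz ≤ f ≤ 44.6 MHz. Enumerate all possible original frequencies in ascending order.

Frequencies that alias to 3 MHz are k·fs ± 3 MHz for integer k ≥ 0.
k=0: 3 MHz.
k=1: 15.8 MHz, 21.8 MHz.
k=2: 34.6 MHz, 40.6 MHz.
k=3: 53.4 MHz, 59.4 MHz.
Within [16.8 MHz, 44.6 MHz]: 21.8 MHz, 34.6 MHz, 40.6 MHz.

21.8 MHz, 34.6 MHz, 40.6 MHz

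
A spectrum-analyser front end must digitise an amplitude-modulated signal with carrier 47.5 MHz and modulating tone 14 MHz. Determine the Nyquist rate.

123 MHz

AM sidebands sit at fc ± fm = 33.5 MHz and 61.5 MHz.
Highest-frequency component: 61.5 MHz.
Nyquist rate = 2 × 61.5 MHz = 123 MHz.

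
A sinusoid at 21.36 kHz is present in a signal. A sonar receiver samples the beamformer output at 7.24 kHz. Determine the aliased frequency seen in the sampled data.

21.36 kHz mod fs = 6.88 kHz.
6.88 kHz > fs/2 = 3.62 kHz, folds to fs − 6.88 kHz = 0.36 kHz.

0.36 kHz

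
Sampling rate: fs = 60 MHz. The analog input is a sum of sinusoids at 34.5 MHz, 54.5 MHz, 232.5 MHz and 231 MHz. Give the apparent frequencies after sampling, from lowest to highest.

5.5 MHz, 7.5 MHz, 9 MHz, 25.5 MHz

fs/2 = 30 MHz.
34.5 MHz > fs/2 = 30 MHz, folds to fs − 34.5 MHz = 25.5 MHz.
54.5 MHz > fs/2 = 30 MHz, folds to fs − 54.5 MHz = 5.5 MHz.
232.5 MHz mod fs = 52.5 MHz.
52.5 MHz > fs/2 = 30 MHz, folds to fs − 52.5 MHz = 7.5 MHz.
231 MHz mod fs = 51 MHz.
51 MHz > fs/2 = 30 MHz, folds to fs − 51 MHz = 9 MHz.
Distinct values: {5.5 MHz, 7.5 MHz, 9 MHz, 25.5 MHz}.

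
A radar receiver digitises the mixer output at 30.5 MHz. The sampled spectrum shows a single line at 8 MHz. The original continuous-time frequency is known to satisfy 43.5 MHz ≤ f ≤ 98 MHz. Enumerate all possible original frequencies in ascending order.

Frequencies that alias to 8 MHz are k·fs ± 8 MHz for integer k ≥ 0.
k=0: 8 MHz.
k=1: 22.5 MHz, 38.5 MHz.
k=2: 53 MHz, 69 MHz.
k=3: 83.5 MHz, 99.5 MHz.
k=4: 114 MHz, 130 MHz.
Within [43.5 MHz, 98 MHz]: 53 MHz, 69 MHz, 83.5 MHz.

53 MHz, 69 MHz, 83.5 MHz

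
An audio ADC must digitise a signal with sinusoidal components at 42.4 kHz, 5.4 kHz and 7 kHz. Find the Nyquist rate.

84.8 kHz

Highest-frequency component: 42.4 kHz.
Nyquist rate = 2 × 42.4 kHz = 84.8 kHz.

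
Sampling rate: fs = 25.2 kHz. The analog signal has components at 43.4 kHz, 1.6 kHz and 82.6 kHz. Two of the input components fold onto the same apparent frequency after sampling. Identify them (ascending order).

43.4 kHz, 82.6 kHz

fs/2 = 12.6 kHz.
43.4 kHz mod fs = 18.2 kHz.
18.2 kHz > fs/2 = 12.6 kHz, folds to fs − 18.2 kHz = 7 kHz.
1.6 kHz ≤ fs/2 = 12.6 kHz, passes unchanged.
82.6 kHz mod fs = 7 kHz.
7 kHz ≤ fs/2 = 12.6 kHz, appears at 7 kHz.
43.4 kHz and 82.6 kHz both map to 7 kHz.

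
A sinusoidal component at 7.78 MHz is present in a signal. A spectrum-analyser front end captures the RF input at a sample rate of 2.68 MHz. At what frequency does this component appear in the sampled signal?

7.78 MHz mod fs = 2.42 MHz.
2.42 MHz > fs/2 = 1.34 MHz, folds to fs − 2.42 MHz = 0.26 MHz.

0.26 MHz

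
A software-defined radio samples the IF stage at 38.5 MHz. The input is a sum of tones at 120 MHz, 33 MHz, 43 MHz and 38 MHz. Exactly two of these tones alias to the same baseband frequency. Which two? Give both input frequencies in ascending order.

43 MHz, 120 MHz

fs/2 = 19.25 MHz.
120 MHz mod fs = 4.5 MHz.
4.5 MHz ≤ fs/2 = 19.25 MHz, appears at 4.5 MHz.
33 MHz > fs/2 = 19.25 MHz, folds to fs − 33 MHz = 5.5 MHz.
43 MHz mod fs = 4.5 MHz.
4.5 MHz ≤ fs/2 = 19.25 MHz, appears at 4.5 MHz.
38 MHz > fs/2 = 19.25 MHz, folds to fs − 38 MHz = 0.5 MHz.
43 MHz and 120 MHz both map to 4.5 MHz.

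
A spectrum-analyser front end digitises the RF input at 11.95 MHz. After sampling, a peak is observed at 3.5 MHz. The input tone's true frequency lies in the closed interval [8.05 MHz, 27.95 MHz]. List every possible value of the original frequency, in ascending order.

8.45 MHz, 15.45 MHz, 20.4 MHz, 27.4 MHz

Frequencies that alias to 3.5 MHz are k·fs ± 3.5 MHz for integer k ≥ 0.
k=0: 3.5 MHz.
k=1: 8.45 MHz, 15.45 MHz.
k=2: 20.4 MHz, 27.4 MHz.
k=3: 32.35 MHz, 39.35 MHz.
Within [8.05 MHz, 27.95 MHz]: 8.45 MHz, 15.45 MHz, 20.4 MHz, 27.4 MHz.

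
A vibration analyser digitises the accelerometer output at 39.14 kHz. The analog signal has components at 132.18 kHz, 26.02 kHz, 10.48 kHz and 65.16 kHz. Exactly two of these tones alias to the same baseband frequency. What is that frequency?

fs/2 = 19.57 kHz.
132.18 kHz mod fs = 14.76 kHz.
14.76 kHz ≤ fs/2 = 19.57 kHz, appears at 14.76 kHz.
26.02 kHz > fs/2 = 19.57 kHz, folds to fs − 26.02 kHz = 13.12 kHz.
10.48 kHz ≤ fs/2 = 19.57 kHz, passes unchanged.
65.16 kHz mod fs = 26.02 kHz.
26.02 kHz > fs/2 = 19.57 kHz, folds to fs − 26.02 kHz = 13.12 kHz.
26.02 kHz and 65.16 kHz both map to 13.12 kHz.

13.12 kHz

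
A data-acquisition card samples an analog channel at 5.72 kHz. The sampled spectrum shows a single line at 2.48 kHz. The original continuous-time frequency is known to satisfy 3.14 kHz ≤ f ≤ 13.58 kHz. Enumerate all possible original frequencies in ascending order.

3.24 kHz, 8.2 kHz, 8.96 kHz

Frequencies that alias to 2.48 kHz are k·fs ± 2.48 kHz for integer k ≥ 0.
k=0: 2.48 kHz.
k=1: 3.24 kHz, 8.2 kHz.
k=2: 8.96 kHz, 13.92 kHz.
k=3: 14.68 kHz, 19.64 kHz.
Within [3.14 kHz, 13.58 kHz]: 3.24 kHz, 8.2 kHz, 8.96 kHz.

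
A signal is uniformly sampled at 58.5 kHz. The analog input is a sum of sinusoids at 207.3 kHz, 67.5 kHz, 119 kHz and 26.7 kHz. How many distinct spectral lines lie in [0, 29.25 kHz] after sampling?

3

fs/2 = 29.25 kHz.
207.3 kHz mod fs = 31.8 kHz.
31.8 kHz > fs/2 = 29.25 kHz, folds to fs − 31.8 kHz = 26.7 kHz.
67.5 kHz mod fs = 9 kHz.
9 kHz ≤ fs/2 = 29.25 kHz, appears at 9 kHz.
119 kHz mod fs = 2 kHz.
2 kHz ≤ fs/2 = 29.25 kHz, appears at 2 kHz.
26.7 kHz ≤ fs/2 = 29.25 kHz, passes unchanged.
Distinct values: {2 kHz, 9 kHz, 26.7 kHz} → 3.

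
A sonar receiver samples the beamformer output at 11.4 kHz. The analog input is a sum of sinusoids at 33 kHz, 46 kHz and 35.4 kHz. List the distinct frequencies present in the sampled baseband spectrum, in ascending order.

0.4 kHz, 1.2 kHz

fs/2 = 5.7 kHz.
33 kHz mod fs = 10.2 kHz.
10.2 kHz > fs/2 = 5.7 kHz, folds to fs − 10.2 kHz = 1.2 kHz.
46 kHz mod fs = 0.4 kHz.
0.4 kHz ≤ fs/2 = 5.7 kHz, appears at 0.4 kHz.
35.4 kHz mod fs = 1.2 kHz.
1.2 kHz ≤ fs/2 = 5.7 kHz, appears at 1.2 kHz.
Distinct values: {0.4 kHz, 1.2 kHz}.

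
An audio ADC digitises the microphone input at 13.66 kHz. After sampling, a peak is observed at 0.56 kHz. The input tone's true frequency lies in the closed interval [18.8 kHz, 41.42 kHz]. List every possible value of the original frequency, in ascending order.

26.76 kHz, 27.88 kHz, 40.42 kHz

Frequencies that alias to 0.56 kHz are k·fs ± 0.56 kHz for integer k ≥ 0.
k=0: 0.56 kHz.
k=1: 13.1 kHz, 14.22 kHz.
k=2: 26.76 kHz, 27.88 kHz.
k=3: 40.42 kHz, 41.54 kHz.
k=4: 54.08 kHz, 55.2 kHz.
Within [18.8 kHz, 41.42 kHz]: 26.76 kHz, 27.88 kHz, 40.42 kHz.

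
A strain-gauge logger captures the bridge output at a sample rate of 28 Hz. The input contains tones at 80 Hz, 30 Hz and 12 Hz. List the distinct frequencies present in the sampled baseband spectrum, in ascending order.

2 Hz, 4 Hz, 12 Hz

fs/2 = 14 Hz.
80 Hz mod fs = 24 Hz.
24 Hz > fs/2 = 14 Hz, folds to fs − 24 Hz = 4 Hz.
30 Hz mod fs = 2 Hz.
2 Hz ≤ fs/2 = 14 Hz, appears at 2 Hz.
12 Hz ≤ fs/2 = 14 Hz, passes unchanged.
Distinct values: {2 Hz, 4 Hz, 12 Hz}.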